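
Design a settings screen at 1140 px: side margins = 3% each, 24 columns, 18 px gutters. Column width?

Each margin = 3% of 1140 = 34.2 px; content = 1140 − 2·34.2 = 1071.6 px.
24 columns + 23 gutters: 24c + 23·18 = 1071.6.
24c = 1071.6 − 414 = 657.6, so c = 27.4 px.

27.4 px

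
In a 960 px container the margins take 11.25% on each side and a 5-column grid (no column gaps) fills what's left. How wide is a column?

148.8 px

960 × (1 − 2·11.25%) = 960 × 77.5% = 744 px for the columns.
744 / 5 = 148.8 px per column.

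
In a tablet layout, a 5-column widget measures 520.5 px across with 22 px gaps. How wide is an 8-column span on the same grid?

5c + 4·22 = 520.5 → 5c = 432.5 → c = 86.5 px.
Span of 8: 8·86.5 + 7·22 = 692 + 154 = 846 px.

846 px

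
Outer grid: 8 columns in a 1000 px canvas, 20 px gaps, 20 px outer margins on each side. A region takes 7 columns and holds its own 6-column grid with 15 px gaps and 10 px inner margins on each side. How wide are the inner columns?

123.75 px

Subtract both margins: 1000 − 2·20 = 960 px.
Subtracting 7 gaps of 20 leaves 820 for 8 columns, so c = 102.5 px.
Span of 7: 7·102.5 + 6·20 = 717.5 + 120 = 837.5 px.
Inner content = 837.5 − 2·10 = 817.5 px.
817.5 − 5·15 = 742.5; ÷6 gives d = 123.75 px.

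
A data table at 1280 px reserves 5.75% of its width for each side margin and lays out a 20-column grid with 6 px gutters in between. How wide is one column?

50.94 px

1280 × (1 − 2·5.75%) = 1280 × 88.5% = 1132.8 px for the columns.
Subtracting 19 gutters of 6 leaves 1018.8 for 20 columns, so c = 50.94 px.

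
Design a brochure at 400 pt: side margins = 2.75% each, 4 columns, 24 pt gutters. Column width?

Each margin = 2.75% of 400 = 11 pt; content = 400 − 2·11 = 378 pt.
4c + 3·24 = 378 → 4c = 306 → c = 76.5 pt.

76.5 pt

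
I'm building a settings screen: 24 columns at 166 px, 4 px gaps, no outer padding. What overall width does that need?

4076 px

Total width: 24·166 + 23·4 = 4076 px.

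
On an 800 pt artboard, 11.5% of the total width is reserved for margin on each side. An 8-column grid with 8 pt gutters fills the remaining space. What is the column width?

70 pt

800 × (1 − 2·11.5%) = 800 × 77% = 616 pt for the columns.
616 − 7·8 = 560; ÷8 gives c = 70 pt.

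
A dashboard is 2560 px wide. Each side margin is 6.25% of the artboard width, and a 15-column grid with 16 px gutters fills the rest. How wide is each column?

2560 × (1 − 2·6.25%) = 2560 × 87.5% = 2240 px for the columns.
15c + 14·16 = 2240 → 15c = 2016 → c = 134.4 px.

134.4 px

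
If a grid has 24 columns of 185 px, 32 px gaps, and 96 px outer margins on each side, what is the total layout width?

Adding margins, columns and gutters: 192 + 4440 + 736 = 5368 px.

5368 px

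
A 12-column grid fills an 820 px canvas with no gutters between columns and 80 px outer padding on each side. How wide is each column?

Inside the margins: 820 − 160 = 660 px.
660 / 12 = 55 px per column.

55 px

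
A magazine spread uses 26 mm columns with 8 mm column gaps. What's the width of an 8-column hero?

264 mm

8-column span = 8·26 + 7·8 = 264 mm.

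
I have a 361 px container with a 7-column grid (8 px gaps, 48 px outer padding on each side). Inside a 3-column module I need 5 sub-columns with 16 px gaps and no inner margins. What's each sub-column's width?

Subtract both margins: 361 − 2·48 = 265 px.
7c + 6·8 = 265 → 7c = 217 → c = 31 px.
3 columns plus 2 gaps: 93 + 16 = 109 px.
Subtracting 4 gaps of 16 leaves 45 for 5 columns, so d = 9 px.

9 px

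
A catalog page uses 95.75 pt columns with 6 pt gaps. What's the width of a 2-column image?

197.5 pt

2-column span = 2·95.75 + 1·6 = 197.5 pt.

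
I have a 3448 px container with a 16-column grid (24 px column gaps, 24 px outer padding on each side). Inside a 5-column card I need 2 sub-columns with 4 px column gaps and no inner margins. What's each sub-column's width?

521 px

Inside the margins: 3448 − 48 = 3400 px.
3400 − 15·24 = 3040; ÷16 gives c = 190 px.
Span of 5: 5·190 + 4·24 = 950 + 96 = 1046 px.
2 columns + 1 column gap: 2d + 1·4 = 1046.
2d = 1046 − 4 = 1042, so d = 521 px.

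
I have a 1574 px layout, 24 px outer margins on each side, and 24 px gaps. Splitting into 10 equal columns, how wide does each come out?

Take off 48 px of margins, leaving 1526 px.
10 columns + 9 gaps: 10c + 9·24 = 1526.
10c = 1526 − 216 = 1310, so c = 131 px.

131 px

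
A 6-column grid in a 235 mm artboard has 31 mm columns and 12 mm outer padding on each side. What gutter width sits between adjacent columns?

5 mm

Inside the margins: 235 − 24 = 211 mm.
6·31 + 5g = 211 → 5g = 25 → g = 5 mm.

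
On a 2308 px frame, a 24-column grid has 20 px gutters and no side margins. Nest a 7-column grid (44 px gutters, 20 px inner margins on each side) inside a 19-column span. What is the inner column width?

24c + 23·20 = 2308 → 24c = 1848 → c = 77 px.
19 columns plus 18 gutters: 1463 + 360 = 1823 px.
Inner content = 1823 − 2·20 = 1783 px.
Subtracting 6 gutters of 44 leaves 1519 for 7 columns, so d = 217 px.

217 px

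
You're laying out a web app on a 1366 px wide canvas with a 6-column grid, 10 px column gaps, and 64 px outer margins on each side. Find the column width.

198 px

Content width = 1366 − 2·64 = 1238 px.
6c + 5·10 = 1238 → 6c = 1188 → c = 198 px.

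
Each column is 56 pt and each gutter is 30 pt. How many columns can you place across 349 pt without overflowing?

4 columns

4 columns: 4·56 + 3·30 = 314 pt ≤ 349.
5 columns: 400 pt > 349. So 4.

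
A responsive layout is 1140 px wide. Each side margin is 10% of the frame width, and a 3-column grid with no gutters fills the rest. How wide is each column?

304 px

1140 × (1 − 2·10%) = 1140 × 80% = 912 px for the columns.
3c = 912 → c = 304 px.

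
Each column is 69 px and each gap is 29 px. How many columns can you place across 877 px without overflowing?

9 columns: 9·69 + 8·29 = 853 px ≤ 877.
10 columns: 951 px > 877. So 9.

9 columns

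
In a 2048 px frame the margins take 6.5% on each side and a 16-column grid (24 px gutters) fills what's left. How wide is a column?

88.86 px

Each margin = 6.5% of 2048 = 133.12 px; content = 2048 − 2·133.12 = 1781.76 px.
16 columns + 15 gutters: 16c + 15·24 = 1781.76.
16c = 1781.76 − 360 = 1421.76, so c = 88.86 px.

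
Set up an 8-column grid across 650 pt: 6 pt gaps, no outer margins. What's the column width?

76 pt

8c + 7·6 = 650 → 8c = 608 → c = 76 pt.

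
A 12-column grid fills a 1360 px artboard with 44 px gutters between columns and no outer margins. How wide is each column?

12 columns + 11 gutters: 12c + 11·44 = 1360.
12c = 1360 − 484 = 876, so c = 73 px.

73 px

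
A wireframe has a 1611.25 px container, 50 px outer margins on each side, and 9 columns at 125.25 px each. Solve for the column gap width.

Content width = 1611.25 − 2·50 = 1511.25 px.
Columns use 1127.25 px, leaving 384 px across 8 column gaps = 48 px each.

48 px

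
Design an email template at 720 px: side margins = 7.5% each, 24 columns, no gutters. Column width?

25.5 px

Each margin = 7.5% of 720 = 54 px; content = 720 − 2·54 = 612 px.
24c = 612 → c = 25.5 px.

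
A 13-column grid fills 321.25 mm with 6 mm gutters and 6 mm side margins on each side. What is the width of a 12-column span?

Inside the margins: 321.25 − 12 = 309.25 mm.
13 columns + 12 gutters: 13c + 12·6 = 309.25.
13c = 309.25 − 72 = 237.25, so c = 18.25 mm.
12-column span = 12·18.25 + 11·6 = 285 mm.

285 mm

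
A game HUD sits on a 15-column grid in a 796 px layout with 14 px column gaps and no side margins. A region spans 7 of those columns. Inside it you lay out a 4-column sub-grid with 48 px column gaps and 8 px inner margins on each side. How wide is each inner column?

Subtracting 14 column gaps of 14 leaves 600 for 15 columns, so c = 40 px.
7-column span = 7·40 + 6·14 = 364 px.
Inner content = 364 − 2·8 = 348 px.
4 columns + 3 column gaps: 4d + 3·48 = 348.
4d = 348 − 144 = 204, so d = 51 px.

51 px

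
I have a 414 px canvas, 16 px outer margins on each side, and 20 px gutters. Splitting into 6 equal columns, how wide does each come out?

47 px

Take off 32 px of margins, leaving 382 px.
382 − 5·20 = 282; ÷6 gives c = 47 px.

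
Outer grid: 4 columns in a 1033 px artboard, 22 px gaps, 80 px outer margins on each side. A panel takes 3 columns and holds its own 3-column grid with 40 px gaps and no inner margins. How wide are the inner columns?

189.75 px

Outer content = 1033 − 2·80 = 873 px.
4 columns + 3 gaps: 4c + 3·22 = 873.
4c = 873 − 66 = 807, so c = 201.75 px.
Span of 3: 3·201.75 + 2·22 = 605.25 + 44 = 649.25 px.
Subtracting 2 gaps of 40 leaves 569.25 for 3 columns, so d = 189.75 px.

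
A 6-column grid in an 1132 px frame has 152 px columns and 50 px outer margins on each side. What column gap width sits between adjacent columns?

Inside the margins: 1132 − 100 = 1032 px.
6·152 + 5g = 1032 → 5g = 120 → g = 24 px.

24 px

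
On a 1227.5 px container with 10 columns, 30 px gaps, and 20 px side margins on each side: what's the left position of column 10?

Take off 40 px of margins, leaving 1187.5 px.
1187.5 − 9·30 = 917.5; ÷10 gives c = 91.75 px.
Before column 10: the margin + 9 columns + 9 gaps.
Offset = 20 + 9·(91.75 + 30) = 20 + 1095.75 = 1115.75 px.

1115.75 px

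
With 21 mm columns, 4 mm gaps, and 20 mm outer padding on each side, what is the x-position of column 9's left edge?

220 mm

Each column+gutter stride is 25 mm; 8 of them past the 20 mm margin is 20 + 200 = 220 mm.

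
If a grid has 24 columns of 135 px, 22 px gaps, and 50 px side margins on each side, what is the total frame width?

Frame = 2·50 + 24·135 + 23·22 = 100 + 3240 + 506 = 3846 px.

3846 px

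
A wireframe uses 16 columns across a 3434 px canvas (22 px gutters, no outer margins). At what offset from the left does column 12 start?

2376 px

16c + 15·22 = 3434 → 16c = 3104 → c = 194 px.
Each column+gutter stride is 216 px; with no margin, 11 of them is 2376 px.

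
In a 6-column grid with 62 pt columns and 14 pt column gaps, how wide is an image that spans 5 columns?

366 pt

Span of 5: 5·62 + 4·14 = 310 + 56 = 366 pt.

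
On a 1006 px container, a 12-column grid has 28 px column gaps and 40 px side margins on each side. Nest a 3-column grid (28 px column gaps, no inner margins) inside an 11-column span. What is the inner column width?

263.5 px

Subtract both margins: 1006 − 2·40 = 926 px.
12 columns + 11 column gaps: 12c + 11·28 = 926.
12c = 926 − 308 = 618, so c = 51.5 px.
Span of 11: 11·51.5 + 10·28 = 566.5 + 280 = 846.5 px.
3d + 2·28 = 846.5 → 3d = 790.5 → d = 263.5 px.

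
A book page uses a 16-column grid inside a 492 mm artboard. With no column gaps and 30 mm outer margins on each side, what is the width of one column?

27 mm

Inside the margins: 492 − 60 = 432 mm.
16c = 432 → c = 27 mm.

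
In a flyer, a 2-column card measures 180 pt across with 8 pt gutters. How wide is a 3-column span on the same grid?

274 pt

2 columns + 1 gutter: 2c + 1·8 = 180.
2c = 180 − 8 = 172, so c = 86 pt.
3-column span = 3·86 + 2·8 = 274 pt.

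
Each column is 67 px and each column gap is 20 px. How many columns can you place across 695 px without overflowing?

k columns need k·67 + (k−1)·20 = k·87 − 20.
k·87 − 20 ≤ 695 → k ≤ 715 / 87 ≈ 8.22, so k = 8.

8 columns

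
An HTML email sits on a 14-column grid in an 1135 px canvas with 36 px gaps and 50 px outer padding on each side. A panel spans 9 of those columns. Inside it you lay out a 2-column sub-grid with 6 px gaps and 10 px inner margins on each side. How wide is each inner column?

Outer content = 1135 − 2·50 = 1035 px.
14 columns + 13 gaps: 14c + 13·36 = 1035.
14c = 1035 − 468 = 567, so c = 40.5 px.
9 columns plus 8 gaps: 364.5 + 288 = 652.5 px.
Inner content = 652.5 − 2·10 = 632.5 px.
Subtracting 1 gap of 6 leaves 626.5 for 2 columns, so d = 313.25 px.

313.25 px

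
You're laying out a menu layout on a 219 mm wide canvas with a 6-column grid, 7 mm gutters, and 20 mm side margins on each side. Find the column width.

Take off 40 mm of margins, leaving 179 mm.
Subtracting 5 gutters of 7 leaves 144 for 6 columns, so c = 24 mm.

24 mm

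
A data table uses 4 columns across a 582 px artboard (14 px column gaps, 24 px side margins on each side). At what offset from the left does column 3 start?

Take off 48 px of margins, leaving 534 px.
4 columns + 3 column gaps: 4c + 3·14 = 534.
4c = 534 − 42 = 492, so c = 123 px.
Column 3 starts at margin + 2·(column + gutter) = 24 + 2·137 = 298 px.

298 px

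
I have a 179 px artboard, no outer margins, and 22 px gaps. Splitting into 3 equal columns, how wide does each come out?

3 columns + 2 gaps: 3c + 2·22 = 179.
3c = 179 − 44 = 135, so c = 45 px.

45 px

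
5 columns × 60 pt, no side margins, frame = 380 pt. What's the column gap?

20 pt

5·60 + 4g = 380 → 4g = 80 → g = 20 pt.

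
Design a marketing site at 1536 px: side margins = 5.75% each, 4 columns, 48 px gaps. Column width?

1536 × (1 − 2·5.75%) = 1536 × 88.5% = 1359.36 px for the columns.
1359.36 − 3·48 = 1215.36; ÷4 gives c = 303.84 px.

303.84 px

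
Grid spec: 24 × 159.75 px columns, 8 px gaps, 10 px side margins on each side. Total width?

4038 px

Total width: 2·10 + 24·159.75 + 23·8 = 4038 px.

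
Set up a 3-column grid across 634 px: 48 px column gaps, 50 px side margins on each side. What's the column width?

Inside the margins: 634 − 100 = 534 px.
534 − 2·48 = 438; ÷3 gives c = 146 px.

146 px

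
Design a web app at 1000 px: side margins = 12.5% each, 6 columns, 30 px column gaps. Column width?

100 px

1000 × (1 − 2·12.5%) = 1000 × 75% = 750 px for the columns.
6 columns + 5 column gaps: 6c + 5·30 = 750.
6c = 750 − 150 = 600, so c = 100 px.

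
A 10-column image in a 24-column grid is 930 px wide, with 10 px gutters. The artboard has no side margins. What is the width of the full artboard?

2246 px

10c + 9·10 = 930 → 10c = 840 → c = 84 px.
Summing: 2016 + 230 = 2246 px.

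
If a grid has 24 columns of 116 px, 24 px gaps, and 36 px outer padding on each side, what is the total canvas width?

3408 px

Adding margins, columns and gutters: 72 + 2784 + 552 = 3408 px.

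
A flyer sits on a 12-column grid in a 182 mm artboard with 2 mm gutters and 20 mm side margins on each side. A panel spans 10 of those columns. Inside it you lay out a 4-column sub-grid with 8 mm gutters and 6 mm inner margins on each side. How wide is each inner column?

20.5 mm

Subtract both margins: 182 − 2·20 = 142 mm.
142 − 11·2 = 120; ÷12 gives c = 10 mm.
Span of 10: 10·10 + 9·2 = 100 + 18 = 118 mm.
Inner content = 118 − 2·6 = 106 mm.
106 − 3·8 = 82; ÷4 gives d = 20.5 mm.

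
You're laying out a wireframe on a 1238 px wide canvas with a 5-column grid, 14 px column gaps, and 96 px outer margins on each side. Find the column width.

Inside the margins: 1238 − 192 = 1046 px.
1046 − 4·14 = 990; ÷5 gives c = 198 px.

198 px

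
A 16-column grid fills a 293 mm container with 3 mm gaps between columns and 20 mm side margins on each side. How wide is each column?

Inside the margins: 293 − 40 = 253 mm.
16c + 15·3 = 253 → 16c = 208 → c = 13 mm.

13 mm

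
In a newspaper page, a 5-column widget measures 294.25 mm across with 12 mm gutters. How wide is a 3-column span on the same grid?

Subtracting 4 gutters of 12 leaves 246.25 for 5 columns, so c = 49.25 mm.
Span of 3: 3·49.25 + 2·12 = 147.75 + 24 = 171.75 mm.

171.75 mm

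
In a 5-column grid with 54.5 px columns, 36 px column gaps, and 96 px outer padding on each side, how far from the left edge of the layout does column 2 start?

186.5 px

Each column+gutter stride is 90.5 px; 1 of them past the 96 px margin is 96 + 90.5 = 186.5 px.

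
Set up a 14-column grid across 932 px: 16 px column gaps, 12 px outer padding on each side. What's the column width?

50 px

Take off 24 px of margins, leaving 908 px.
908 − 13·16 = 700; ÷14 gives c = 50 px.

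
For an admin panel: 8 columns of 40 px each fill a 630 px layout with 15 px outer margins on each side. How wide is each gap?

40 px

Subtract both margins: 630 − 2·15 = 600 px.
8 columns take 8·40 = 320 px; remaining 280 splits into 7 gaps.
g = 280 / 7 = 40 px.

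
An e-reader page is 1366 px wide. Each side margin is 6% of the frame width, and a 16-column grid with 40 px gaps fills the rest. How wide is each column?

37.63 px

Margins: 6% × 1366 = 81.96 px each, so content = 1366 − 163.92 = 1202.08 px.
16 columns + 15 gaps: 16c + 15·40 = 1202.08.
16c = 1202.08 − 600 = 602.08, so c = 37.63 px.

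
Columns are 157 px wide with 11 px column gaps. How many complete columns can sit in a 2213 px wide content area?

13 columns

Each extra column adds 157 + 11 = 168 px.
(2213 + 11) / 168 = 13.24, so 13 columns fit.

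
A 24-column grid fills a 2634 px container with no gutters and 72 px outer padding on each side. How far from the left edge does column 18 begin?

Subtract both margins: 2634 − 2·72 = 2490 px.
24c = 2490 → c = 103.75 px.
Each column+gutter stride is 103.75 px; 17 of them past the 72 px margin is 72 + 1763.75 = 1835.75 px.

1835.75 px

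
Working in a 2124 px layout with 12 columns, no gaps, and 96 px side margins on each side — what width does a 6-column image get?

Content width = 2124 − 2·96 = 1932 px.
12c = 1932 → c = 161 px.
6-column span = 6·161 = 966 px.

966 px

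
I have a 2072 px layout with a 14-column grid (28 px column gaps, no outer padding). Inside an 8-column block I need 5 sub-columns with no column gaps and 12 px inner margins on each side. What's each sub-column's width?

229.6 px

14 columns + 13 column gaps: 14c + 13·28 = 2072.
14c = 2072 − 364 = 1708, so c = 122 px.
8 columns plus 7 column gaps: 976 + 196 = 1172 px.
Inner content = 1172 − 2·12 = 1148 px.
5d = 1148 → d = 229.6 px.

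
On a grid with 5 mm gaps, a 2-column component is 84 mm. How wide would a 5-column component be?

2 columns + 1 gap: 2c + 1·5 = 84.
2c = 84 − 5 = 79, so c = 39.5 mm.
5-column span = 5·39.5 + 4·5 = 217.5 mm.

217.5 mm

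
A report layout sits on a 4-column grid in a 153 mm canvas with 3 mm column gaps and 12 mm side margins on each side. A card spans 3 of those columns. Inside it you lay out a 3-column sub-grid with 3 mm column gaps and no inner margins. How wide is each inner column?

30 mm

Take off 24 mm of margins, leaving 129 mm.
4c + 3·3 = 129 → 4c = 120 → c = 30 mm.
3 columns plus 2 column gaps: 90 + 6 = 96 mm.
3 columns + 2 column gaps: 3d + 2·3 = 96.
3d = 96 − 6 = 90, so d = 30 mm.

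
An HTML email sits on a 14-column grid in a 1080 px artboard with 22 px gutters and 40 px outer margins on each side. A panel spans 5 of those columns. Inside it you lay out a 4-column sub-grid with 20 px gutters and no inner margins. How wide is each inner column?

Inside the margins: 1080 − 80 = 1000 px.
1000 − 13·22 = 714; ÷14 gives c = 51 px.
Span of 5: 5·51 + 4·22 = 255 + 88 = 343 px.
4d + 3·20 = 343 → 4d = 283 → d = 70.75 px.

70.75 px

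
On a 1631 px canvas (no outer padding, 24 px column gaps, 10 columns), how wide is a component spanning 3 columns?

10c + 9·24 = 1631 → 10c = 1415 → c = 141.5 px.
3 columns plus 2 column gaps: 424.5 + 48 = 472.5 px.

472.5 px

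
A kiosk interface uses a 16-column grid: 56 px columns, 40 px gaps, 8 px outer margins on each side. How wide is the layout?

Adding margins, columns and gutters: 16 + 896 + 600 = 1512 px.

1512 px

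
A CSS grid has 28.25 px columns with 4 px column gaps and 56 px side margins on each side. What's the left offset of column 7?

Before column 7: the margin + 6 columns + 6 column gaps.
Offset = 56 + 6·(28.25 + 4) = 56 + 193.5 = 249.5 px.

249.5 px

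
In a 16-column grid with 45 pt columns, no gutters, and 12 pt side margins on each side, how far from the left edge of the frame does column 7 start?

Each column+gutter stride is 45 pt; 6 of them past the 12 pt margin is 12 + 270 = 282 pt.

282 pt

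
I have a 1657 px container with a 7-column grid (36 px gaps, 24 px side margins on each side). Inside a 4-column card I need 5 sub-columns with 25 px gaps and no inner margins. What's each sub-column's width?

160.8 px

Inside the margins: 1657 − 48 = 1609 px.
7 columns + 6 gaps: 7c + 6·36 = 1609.
7c = 1609 − 216 = 1393, so c = 199 px.
4-column span = 4·199 + 3·36 = 904 px.
5 columns + 4 gaps: 5d + 4·25 = 904.
5d = 904 − 100 = 804, so d = 160.8 px.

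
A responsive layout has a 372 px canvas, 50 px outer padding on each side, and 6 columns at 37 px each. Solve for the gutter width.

Inside the margins: 372 − 100 = 272 px.
6 columns take 6·37 = 222 px; remaining 50 splits into 5 gutters.
g = 50 / 5 = 10 px.

10 px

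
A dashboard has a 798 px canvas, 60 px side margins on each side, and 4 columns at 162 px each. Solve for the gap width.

10 px

Inside the margins: 798 − 120 = 678 px.
4·162 + 3g = 678 → 3g = 30 → g = 10 px.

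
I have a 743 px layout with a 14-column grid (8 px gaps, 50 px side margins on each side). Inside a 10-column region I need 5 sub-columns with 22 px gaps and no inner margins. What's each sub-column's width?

Subtract both margins: 743 − 2·50 = 643 px.
643 − 13·8 = 539; ÷14 gives c = 38.5 px.
10 columns plus 9 gaps: 385 + 72 = 457 px.
457 − 4·22 = 369; ÷5 gives d = 73.8 px.

73.8 px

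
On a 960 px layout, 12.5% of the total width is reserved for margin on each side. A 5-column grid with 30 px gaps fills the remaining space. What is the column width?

120 px

Margins: 12.5% × 960 = 120 px each, so content = 960 − 240 = 720 px.
Subtracting 4 gaps of 30 leaves 600 for 5 columns, so c = 120 px.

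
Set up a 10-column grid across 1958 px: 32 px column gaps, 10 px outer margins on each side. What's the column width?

Inside the margins: 1958 − 20 = 1938 px.
10 columns + 9 column gaps: 10c + 9·32 = 1938.
10c = 1938 − 288 = 1650, so c = 165 px.

165 px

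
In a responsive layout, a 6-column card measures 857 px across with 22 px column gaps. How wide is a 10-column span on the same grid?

6 columns + 5 column gaps: 6c + 5·22 = 857.
6c = 857 − 110 = 747, so c = 124.5 px.
10 columns plus 9 column gaps: 1245 + 198 = 1443 px.

1443 px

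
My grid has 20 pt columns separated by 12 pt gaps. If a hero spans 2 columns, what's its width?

52 pt

Span of 2: 2·20 + 1·12 = 40 + 12 = 52 pt.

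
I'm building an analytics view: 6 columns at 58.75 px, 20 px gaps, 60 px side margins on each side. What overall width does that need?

Adding margins, columns and gutters: 120 + 352.5 + 100 = 572.5 px.

572.5 px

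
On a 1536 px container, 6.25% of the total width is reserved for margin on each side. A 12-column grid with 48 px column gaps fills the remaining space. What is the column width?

68 px

Margins: 6.25% × 1536 = 96 px each, so content = 1536 − 192 = 1344 px.
1344 − 11·48 = 816; ÷12 gives c = 68 px.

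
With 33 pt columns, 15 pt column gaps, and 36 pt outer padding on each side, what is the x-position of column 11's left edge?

516 pt

Column 11 starts at margin + 10·(column + gutter) = 36 + 10·48 = 516 pt.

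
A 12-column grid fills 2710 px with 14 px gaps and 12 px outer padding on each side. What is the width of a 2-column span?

Inside the margins: 2710 − 24 = 2686 px.
2686 − 11·14 = 2532; ÷12 gives c = 211 px.
Span of 2: 2·211 + 1·14 = 422 + 14 = 436 px.

436 px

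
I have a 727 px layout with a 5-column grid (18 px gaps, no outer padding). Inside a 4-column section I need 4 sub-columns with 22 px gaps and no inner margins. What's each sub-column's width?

5c + 4·18 = 727 → 5c = 655 → c = 131 px.
4-column span = 4·131 + 3·18 = 578 px.
4 columns + 3 gaps: 4d + 3·22 = 578.
4d = 578 − 66 = 512, so d = 128 px.

128 px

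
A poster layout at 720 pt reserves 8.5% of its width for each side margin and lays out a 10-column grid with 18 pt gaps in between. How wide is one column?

43.56 pt

720 × (1 − 2·8.5%) = 720 × 83% = 597.6 pt for the columns.
597.6 − 9·18 = 435.6; ÷10 gives c = 43.56 pt.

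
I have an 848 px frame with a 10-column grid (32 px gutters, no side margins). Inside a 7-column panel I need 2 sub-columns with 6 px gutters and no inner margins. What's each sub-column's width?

289 px

848 − 9·32 = 560; ÷10 gives c = 56 px.
Span of 7: 7·56 + 6·32 = 392 + 192 = 584 px.
2d + 1·6 = 584 → 2d = 578 → d = 289 px.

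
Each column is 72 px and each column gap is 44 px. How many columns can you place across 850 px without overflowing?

7 columns

k columns need k·72 + (k−1)·44 = k·116 − 44.
k·116 − 44 ≤ 850 → k ≤ 894 / 116 ≈ 7.71, so k = 7.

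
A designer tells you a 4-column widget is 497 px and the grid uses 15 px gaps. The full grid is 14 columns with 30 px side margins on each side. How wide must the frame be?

1837 px

4c + 3·15 = 497 → 4c = 452 → c = 113 px.
Total width: 2·30 + 14·113 + 13·15 = 1837 px.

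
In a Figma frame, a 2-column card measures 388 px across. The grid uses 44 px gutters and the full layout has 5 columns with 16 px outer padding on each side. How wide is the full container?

1068 px

Subtracting 1 gutter of 44 leaves 344 for 2 columns, so c = 172 px.
Container = 2·16 + 5·172 + 4·44 = 32 + 860 + 176 = 1068 px.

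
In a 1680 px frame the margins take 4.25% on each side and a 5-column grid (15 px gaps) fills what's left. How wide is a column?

Margins: 4.25% × 1680 = 71.4 px each, so content = 1680 − 142.8 = 1537.2 px.
Subtracting 4 gaps of 15 leaves 1477.2 for 5 columns, so c = 295.44 px.

295.44 px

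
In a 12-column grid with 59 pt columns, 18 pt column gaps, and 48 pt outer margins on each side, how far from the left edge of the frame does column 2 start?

125 pt

Before column 2: the margin + 1 column + 1 column gap.
Offset = 48 + 1·(59 + 18) = 48 + 77 = 125 pt.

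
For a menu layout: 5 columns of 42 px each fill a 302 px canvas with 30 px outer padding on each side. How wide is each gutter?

Take off 60 px of margins, leaving 242 px.
5 columns take 5·42 = 210 px; remaining 32 splits into 4 gutters.
g = 32 / 4 = 8 px.

8 px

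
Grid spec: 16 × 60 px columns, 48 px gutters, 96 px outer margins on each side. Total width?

Total width: 2·96 + 16·60 + 15·48 = 1872 px.

1872 px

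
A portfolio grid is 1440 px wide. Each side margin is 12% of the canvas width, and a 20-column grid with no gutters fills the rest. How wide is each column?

54.72 px

Each margin = 12% of 1440 = 172.8 px; content = 1440 − 2·172.8 = 1094.4 px.
With no gutters, each column is 1094.4/20 = 54.72 px.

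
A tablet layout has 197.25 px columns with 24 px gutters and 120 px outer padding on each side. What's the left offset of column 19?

4102.5 px

Column 19 starts at margin + 18·(column + gutter) = 120 + 18·221.25 = 4102.5 px.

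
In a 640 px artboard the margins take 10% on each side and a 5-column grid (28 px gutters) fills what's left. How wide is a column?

80 px

Margins: 10% × 640 = 64 px each, so content = 640 − 128 = 512 px.
5c + 4·28 = 512 → 5c = 400 → c = 80 px.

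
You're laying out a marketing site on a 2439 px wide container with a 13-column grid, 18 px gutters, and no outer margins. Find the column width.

13c + 12·18 = 2439 → 13c = 2223 → c = 171 px.

171 px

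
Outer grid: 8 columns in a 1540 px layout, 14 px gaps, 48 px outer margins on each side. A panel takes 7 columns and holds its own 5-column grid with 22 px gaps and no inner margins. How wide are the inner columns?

234.75 px

Inside the margins: 1540 − 96 = 1444 px.
8 columns + 7 gaps: 8c + 7·14 = 1444.
8c = 1444 − 98 = 1346, so c = 168.25 px.
7-column span = 7·168.25 + 6·14 = 1261.75 px.
1261.75 − 4·22 = 1173.75; ÷5 gives d = 234.75 px.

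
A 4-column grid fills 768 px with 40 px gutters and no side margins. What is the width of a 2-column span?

364 px

4c + 3·40 = 768 → 4c = 648 → c = 162 px.
2 columns plus 1 gutter: 324 + 40 = 364 px.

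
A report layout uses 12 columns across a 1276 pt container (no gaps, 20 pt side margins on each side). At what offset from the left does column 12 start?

1153 pt

Subtract both margins: 1276 − 2·20 = 1236 pt.
12c = 1236 → c = 103 pt.
Before column 12: the margin + 11 columns + 11 gaps.
Offset = 20 + 11·(103 + 0) = 20 + 1133 = 1153 pt.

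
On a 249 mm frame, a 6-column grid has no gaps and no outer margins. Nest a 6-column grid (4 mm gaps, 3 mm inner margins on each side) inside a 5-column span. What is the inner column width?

249 / 6 = 41.5 mm per column.
5-column span = 5·41.5 = 207.5 mm.
Inner content = 207.5 − 2·3 = 201.5 mm.
Subtracting 5 gaps of 4 leaves 181.5 for 6 columns, so d = 30.25 mm.

30.25 mm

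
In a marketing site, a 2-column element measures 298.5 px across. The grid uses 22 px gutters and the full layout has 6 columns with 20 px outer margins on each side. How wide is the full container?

298.5 − 1·22 = 276.5; ÷2 gives c = 138.25 px.
Container = 2·20 + 6·138.25 + 5·22 = 40 + 829.5 + 110 = 979.5 px.

979.5 px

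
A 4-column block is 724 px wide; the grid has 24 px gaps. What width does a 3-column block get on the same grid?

537 px

724 − 3·24 = 652; ÷4 gives c = 163 px.
3-column span = 3·163 + 2·24 = 537 px.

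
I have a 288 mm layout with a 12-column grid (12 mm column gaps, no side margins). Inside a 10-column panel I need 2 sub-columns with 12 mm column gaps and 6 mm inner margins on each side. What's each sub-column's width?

107 mm

12 columns + 11 column gaps: 12c + 11·12 = 288.
12c = 288 − 132 = 156, so c = 13 mm.
10-column span = 10·13 + 9·12 = 238 mm.
Inner content = 238 − 2·6 = 226 mm.
Subtracting 1 column gap of 12 leaves 214 for 2 columns, so d = 107 mm.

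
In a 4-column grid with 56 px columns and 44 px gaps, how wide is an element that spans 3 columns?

256 px

Span of 3: 3·56 + 2·44 = 168 + 88 = 256 px.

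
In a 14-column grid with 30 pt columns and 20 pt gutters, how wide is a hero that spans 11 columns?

530 pt

Span of 11: 11·30 + 10·20 = 330 + 200 = 530 pt.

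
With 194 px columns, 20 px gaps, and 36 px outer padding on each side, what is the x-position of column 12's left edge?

2390 px

Before column 12: the margin + 11 columns + 11 gaps.
Offset = 36 + 11·(194 + 20) = 36 + 2354 = 2390 px.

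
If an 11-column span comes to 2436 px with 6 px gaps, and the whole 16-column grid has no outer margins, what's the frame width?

11 columns + 10 gaps: 11c + 10·6 = 2436.
11c = 2436 − 60 = 2376, so c = 216 px.
Frame = 16·216 + 15·6 = 3456 + 90 = 3546 px.

3546 px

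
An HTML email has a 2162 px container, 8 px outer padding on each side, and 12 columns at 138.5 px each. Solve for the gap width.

44 px

Subtract both margins: 2162 − 2·8 = 2146 px.
Columns use 1662 px, leaving 484 px across 11 gaps = 44 px each.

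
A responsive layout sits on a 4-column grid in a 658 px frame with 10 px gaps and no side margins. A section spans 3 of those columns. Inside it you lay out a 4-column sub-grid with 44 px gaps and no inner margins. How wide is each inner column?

89.75 px

4c + 3·10 = 658 → 4c = 628 → c = 157 px.
3 columns plus 2 gaps: 471 + 20 = 491 px.
4d + 3·44 = 491 → 4d = 359 → d = 89.75 px.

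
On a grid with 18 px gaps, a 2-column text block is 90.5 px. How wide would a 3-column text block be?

144.75 px

2 columns + 1 gap: 2c + 1·18 = 90.5.
2c = 90.5 − 18 = 72.5, so c = 36.25 px.
3-column span = 3·36.25 + 2·18 = 144.75 px.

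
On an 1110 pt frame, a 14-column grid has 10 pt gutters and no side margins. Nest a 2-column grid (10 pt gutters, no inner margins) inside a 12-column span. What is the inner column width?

14c + 13·10 = 1110 → 14c = 980 → c = 70 pt.
Span of 12: 12·70 + 11·10 = 840 + 110 = 950 pt.
2 columns + 1 gutter: 2d + 1·10 = 950.
2d = 950 − 10 = 940, so d = 470 pt.

470 pt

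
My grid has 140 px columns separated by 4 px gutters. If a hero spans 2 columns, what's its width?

284 px

Span of 2: 2·140 + 1·4 = 280 + 4 = 284 px.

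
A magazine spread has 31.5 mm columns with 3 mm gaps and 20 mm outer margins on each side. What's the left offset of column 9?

Before column 9: the margin + 8 columns + 8 gaps.
Offset = 20 + 8·(31.5 + 3) = 20 + 276 = 296 mm.

296 mm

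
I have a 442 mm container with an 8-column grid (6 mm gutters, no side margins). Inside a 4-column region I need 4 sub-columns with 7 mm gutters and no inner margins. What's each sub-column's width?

49.25 mm

Subtracting 7 gutters of 6 leaves 400 for 8 columns, so c = 50 mm.
4-column span = 4·50 + 3·6 = 218 mm.
4 columns + 3 gutters: 4d + 3·7 = 218.
4d = 218 − 21 = 197, so d = 49.25 mm.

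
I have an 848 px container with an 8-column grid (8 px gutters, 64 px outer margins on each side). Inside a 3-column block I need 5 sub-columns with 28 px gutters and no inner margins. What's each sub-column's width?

Subtract both margins: 848 − 2·64 = 720 px.
8c + 7·8 = 720 → 8c = 664 → c = 83 px.
3-column span = 3·83 + 2·8 = 265 px.
265 − 4·28 = 153; ÷5 gives d = 30.6 px.

30.6 px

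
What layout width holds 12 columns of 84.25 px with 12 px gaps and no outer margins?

Summing: 1011 + 132 = 1143 px.

1143 px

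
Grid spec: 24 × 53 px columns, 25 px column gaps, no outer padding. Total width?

1847 px

Total width: 24·53 + 23·25 = 1847 px.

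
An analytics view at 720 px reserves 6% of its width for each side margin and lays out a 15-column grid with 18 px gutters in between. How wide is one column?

720 × (1 − 2·6%) = 720 × 88% = 633.6 px for the columns.
633.6 − 14·18 = 381.6; ÷15 gives c = 25.44 px.

25.44 px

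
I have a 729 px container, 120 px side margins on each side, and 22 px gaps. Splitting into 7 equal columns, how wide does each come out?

Content width = 729 − 2·120 = 489 px.
7c + 6·22 = 489 → 7c = 357 → c = 51 px.

51 px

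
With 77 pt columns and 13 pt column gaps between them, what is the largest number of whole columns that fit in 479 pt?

k columns need k·77 + (k−1)·13 = k·90 − 13.
k·90 − 13 ≤ 479 → k ≤ 492 / 90 ≈ 5.47, so k = 5.

5 columns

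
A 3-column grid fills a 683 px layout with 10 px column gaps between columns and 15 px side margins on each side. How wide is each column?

Take off 30 px of margins, leaving 653 px.
3 columns + 2 column gaps: 3c + 2·10 = 653.
3c = 653 − 20 = 633, so c = 211 px.

211 px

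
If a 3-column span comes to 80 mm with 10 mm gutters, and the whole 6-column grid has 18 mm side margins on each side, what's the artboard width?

206 mm

80 − 2·10 = 60; ÷3 gives c = 20 mm.
Adding margins, columns and gutters: 36 + 120 + 50 = 206 mm.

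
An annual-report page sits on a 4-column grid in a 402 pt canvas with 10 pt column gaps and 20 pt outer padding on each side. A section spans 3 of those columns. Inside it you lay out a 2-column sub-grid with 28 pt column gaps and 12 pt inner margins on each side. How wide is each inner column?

Inside the margins: 402 − 40 = 362 pt.
4 columns + 3 column gaps: 4c + 3·10 = 362.
4c = 362 − 30 = 332, so c = 83 pt.
Span of 3: 3·83 + 2·10 = 249 + 20 = 269 pt.
Inner content = 269 − 2·12 = 245 pt.
2 columns + 1 column gap: 2d + 1·28 = 245.
2d = 245 − 28 = 217, so d = 108.5 pt.

108.5 pt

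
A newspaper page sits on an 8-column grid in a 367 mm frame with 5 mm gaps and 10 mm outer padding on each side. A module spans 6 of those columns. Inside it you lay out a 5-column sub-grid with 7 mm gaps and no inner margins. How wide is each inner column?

46.2 mm

Subtract both margins: 367 − 2·10 = 347 mm.
8c + 7·5 = 347 → 8c = 312 → c = 39 mm.
6-column span = 6·39 + 5·5 = 259 mm.
259 − 4·7 = 231; ÷5 gives d = 46.2 mm.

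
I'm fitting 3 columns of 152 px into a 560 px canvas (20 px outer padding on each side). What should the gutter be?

Subtract both margins: 560 − 2·20 = 520 px.
3 columns take 3·152 = 456 px; remaining 64 splits into 2 gutters.
g = 64 / 2 = 32 px.

32 px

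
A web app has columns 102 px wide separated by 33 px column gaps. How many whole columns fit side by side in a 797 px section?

6 columns

k columns need k·102 + (k−1)·33 = k·135 − 33.
k·135 − 33 ≤ 797 → k ≤ 830 / 135 ≈ 6.15, so k = 6.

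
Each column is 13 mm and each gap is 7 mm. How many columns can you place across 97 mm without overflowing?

Each extra column adds 13 + 7 = 20 mm.
(97 + 7) / 20 = 5.20, so 5 columns fit.

5 columns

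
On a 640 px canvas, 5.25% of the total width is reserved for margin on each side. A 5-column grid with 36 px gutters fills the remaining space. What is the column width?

640 × (1 − 2·5.25%) = 640 × 89.5% = 572.8 px for the columns.
5 columns + 4 gutters: 5c + 4·36 = 572.8.
5c = 572.8 − 144 = 428.8, so c = 85.76 px.

85.76 px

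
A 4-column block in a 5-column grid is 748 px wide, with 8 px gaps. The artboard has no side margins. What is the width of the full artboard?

4 columns + 3 gaps: 4c + 3·8 = 748.
4c = 748 − 24 = 724, so c = 181 px.
Summing: 905 + 32 = 937 px.

937 px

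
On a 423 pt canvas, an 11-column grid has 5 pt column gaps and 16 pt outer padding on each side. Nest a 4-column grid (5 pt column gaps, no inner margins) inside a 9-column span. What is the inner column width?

Subtract both margins: 423 − 2·16 = 391 pt.
11 columns + 10 column gaps: 11c + 10·5 = 391.
11c = 391 − 50 = 341, so c = 31 pt.
Span of 9: 9·31 + 8·5 = 279 + 40 = 319 pt.
319 − 3·5 = 304; ÷4 gives d = 76 pt.

76 pt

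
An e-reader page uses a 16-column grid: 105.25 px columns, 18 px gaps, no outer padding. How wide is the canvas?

1954 px

Summing: 1684 + 270 = 1954 px.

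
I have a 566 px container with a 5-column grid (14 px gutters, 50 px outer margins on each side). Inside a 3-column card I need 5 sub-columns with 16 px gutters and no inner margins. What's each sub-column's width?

42 px

Inside the margins: 566 − 100 = 466 px.
5 columns + 4 gutters: 5c + 4·14 = 466.
5c = 466 − 56 = 410, so c = 82 px.
3-column span = 3·82 + 2·14 = 274 px.
274 − 4·16 = 210; ÷5 gives d = 42 px.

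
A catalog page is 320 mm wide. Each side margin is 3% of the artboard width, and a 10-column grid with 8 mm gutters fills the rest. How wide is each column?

22.88 mm

320 × (1 − 2·3%) = 320 × 94% = 300.8 mm for the columns.
300.8 − 9·8 = 228.8; ÷10 gives c = 22.88 mm.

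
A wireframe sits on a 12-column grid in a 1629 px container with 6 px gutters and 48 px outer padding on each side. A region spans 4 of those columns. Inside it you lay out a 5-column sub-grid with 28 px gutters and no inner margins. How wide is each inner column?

Inside the margins: 1629 − 96 = 1533 px.
12 columns + 11 gutters: 12c + 11·6 = 1533.
12c = 1533 − 66 = 1467, so c = 122.25 px.
Span of 4: 4·122.25 + 3·6 = 489 + 18 = 507 px.
Subtracting 4 gutters of 28 leaves 395 for 5 columns, so d = 79 px.

79 px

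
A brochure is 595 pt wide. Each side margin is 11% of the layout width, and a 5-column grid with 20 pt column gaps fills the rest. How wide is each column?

76.82 pt

Margins: 11% × 595 = 65.45 pt each, so content = 595 − 130.9 = 464.1 pt.
5c + 4·20 = 464.1 → 5c = 384.1 → c = 76.82 pt.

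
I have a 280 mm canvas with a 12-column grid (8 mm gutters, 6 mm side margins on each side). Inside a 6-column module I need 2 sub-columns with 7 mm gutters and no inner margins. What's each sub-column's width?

61.5 mm

Subtract both margins: 280 − 2·6 = 268 mm.
12c + 11·8 = 268 → 12c = 180 → c = 15 mm.
6 columns plus 5 gutters: 90 + 40 = 130 mm.
2 columns + 1 gutter: 2d + 1·7 = 130.
2d = 130 − 7 = 123, so d = 61.5 mm.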